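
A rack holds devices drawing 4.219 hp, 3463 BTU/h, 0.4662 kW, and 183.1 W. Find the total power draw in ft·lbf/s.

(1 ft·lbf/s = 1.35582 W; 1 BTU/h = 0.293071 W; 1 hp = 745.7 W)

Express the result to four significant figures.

4.219 hp × 745.7 = 3146.11 W
3463 BTU/h × 0.293071 = 1014.9 W
0.4662 kW × 1000 = 466.2 W
183.1 W (already W)
Combined: 3146.11 + 1014.9 + 466.2 + 183.1 = 4810.31 W
In ft·lbf/s: 4810.31 / 1.35582 = 3547.9 ft·lbf/s

3548 ft·lbf/s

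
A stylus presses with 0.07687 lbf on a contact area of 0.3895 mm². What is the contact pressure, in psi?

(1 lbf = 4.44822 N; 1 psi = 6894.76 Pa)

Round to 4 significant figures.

0.07687 lbf × 4.44822 = 0.341935 N
0.3895 mm² × 10⁻⁶ = 3.895×10⁻⁷ m²
P = F / A = 0.341935 N / 3.895×10⁻⁷ m² = 877882 Pa
877882 Pa ÷ (6894.76 Pa/psi) = 127.326 psi

127.3 psi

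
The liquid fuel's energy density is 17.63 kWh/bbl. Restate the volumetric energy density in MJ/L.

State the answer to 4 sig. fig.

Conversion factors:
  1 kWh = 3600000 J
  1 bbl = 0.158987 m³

0.3992 MJ/L

17.63 kWh/bbl × 3600000 J/kWh ÷ 0.158987 m³/bbl = 3.99202×10⁸ J/m³
3.99202×10⁸ J/m³ ÷ 1000000 J/MJ × 0.001 m³/L = 0.399202 MJ/L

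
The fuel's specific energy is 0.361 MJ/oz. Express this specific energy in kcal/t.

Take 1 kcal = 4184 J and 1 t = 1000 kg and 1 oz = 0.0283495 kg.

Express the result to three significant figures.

0.361 MJ/oz × 1000000 J/MJ ÷ 0.0283495 kg/oz = 1.27339×10⁷ J/kg
1.27339×10⁷ J/kg ÷ 4184 J/kcal × 1000 kg/t = 3.04348×10⁶ kcal/t

3.04×10⁶ kcal/t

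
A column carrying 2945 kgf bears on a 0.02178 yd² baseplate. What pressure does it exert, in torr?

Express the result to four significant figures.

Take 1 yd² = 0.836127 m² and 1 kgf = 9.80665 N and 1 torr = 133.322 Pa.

1.190×10⁴ torr

2945 kgf × 9.80665 = 28880.6 N
0.02178 yd² × 0.836127 = 0.0182108 m²
P = F / A = 28880.6 N / 0.0182108 m² = 1.58591×10⁶ Pa
1.58591×10⁶ Pa ÷ (133.322 Pa/torr) = 11895.3 torr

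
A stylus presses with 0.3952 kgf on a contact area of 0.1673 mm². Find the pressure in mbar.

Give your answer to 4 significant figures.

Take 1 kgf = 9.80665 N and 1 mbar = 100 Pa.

0.3952 kgf × 9.80665 → 3.87559 N
0.1673 mm² × 10⁻⁶ → 1.673×10⁻⁷ m²
P = F / A = 3.87559 N / 1.673×10⁻⁷ m² = 2.31655×10⁷ Pa
2.31655×10⁷ Pa ÷ (100 Pa/mbar) = 231655 mbar

2.317×10⁵ mbar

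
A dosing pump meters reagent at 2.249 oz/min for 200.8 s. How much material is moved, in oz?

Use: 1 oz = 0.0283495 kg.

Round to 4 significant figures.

2.249 oz/min → 0.00106263 kg/s
m = ṁ × t = 0.00106263 × 200.8 = 0.213376 kg
In oz: 0.213376 / 0.0283495 = 7.52662 oz

7.527 oz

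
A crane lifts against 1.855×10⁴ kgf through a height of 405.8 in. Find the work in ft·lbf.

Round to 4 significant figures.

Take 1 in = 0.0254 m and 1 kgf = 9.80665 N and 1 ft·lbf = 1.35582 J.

1.383×10⁶ ft·lbf

1.855×10⁴ kgf × 9.80665 = 181913 N
405.8 in × 0.0254 = 10.3073 m
W = F × d = 181913 N × 10.3073 m = 1.87503×10⁶ J
1.87503×10⁶ J ÷ (1.35582 J/ft·lbf) = 1.38295×10⁶ ft·lbf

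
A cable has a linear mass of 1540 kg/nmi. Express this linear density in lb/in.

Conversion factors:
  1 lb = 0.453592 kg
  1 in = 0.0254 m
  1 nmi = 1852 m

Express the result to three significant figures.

0.0466 lb/in

1540 kg/nmi ÷ 1852 m/nmi = 0.831533 kg/m
0.831533 kg/m ÷ 0.453592 kg/lb × 0.0254 m/in = 0.0465637 lb/in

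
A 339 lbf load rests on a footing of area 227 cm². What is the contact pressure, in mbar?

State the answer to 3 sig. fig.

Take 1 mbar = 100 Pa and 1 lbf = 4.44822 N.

664 mbar

339 lbf × 4.44822 = 1507.95 N
227 cm² × 0.0001 = 0.0227 m²
P = F / A = 1507.95 N / 0.0227 m² = 66429.5 Pa
66429.5 Pa ÷ (100 Pa/mbar) = 664.295 mbar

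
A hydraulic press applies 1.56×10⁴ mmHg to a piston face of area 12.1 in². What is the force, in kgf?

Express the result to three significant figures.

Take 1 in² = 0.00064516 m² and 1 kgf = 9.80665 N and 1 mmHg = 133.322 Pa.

1.56×10⁴ mmHg × 133.322 = 2.07982×10⁶ Pa
12.1 in² × 0.00064516 = 0.00780644 m²
F = P × A = 2.07982×10⁶ Pa × 0.00780644 m² = 16236 N
16236 N ÷ (9.80665 N/kgf) = 1655.61 kgf

1660 kgf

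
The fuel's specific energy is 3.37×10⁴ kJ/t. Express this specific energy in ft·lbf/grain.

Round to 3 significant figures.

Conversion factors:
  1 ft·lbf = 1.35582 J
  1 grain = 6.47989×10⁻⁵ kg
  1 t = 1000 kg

3.37×10⁴ kJ/t × 1000 J/kJ ÷ 1000 kg/t = 33700 J/kg
33700 J/kg ÷ 1.35582 J/ft·lbf × 6.47989×10⁻⁵ kg/grain = 1.61063 ft·lbf/grain

1.61 ft·lbf/grain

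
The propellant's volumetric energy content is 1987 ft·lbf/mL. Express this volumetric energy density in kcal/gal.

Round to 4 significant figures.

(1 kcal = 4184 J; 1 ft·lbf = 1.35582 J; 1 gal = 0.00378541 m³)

2437 kcal/gal

1987 ft·lbf/mL × 1.35582 J/ft·lbf ÷ 10⁻⁶ m³/mL = 2.69401×10⁹ J/m³
2.69401×10⁹ J/m³ ÷ 4184 J/kcal × 0.00378541 m³/gal = 2437.36 kcal/gal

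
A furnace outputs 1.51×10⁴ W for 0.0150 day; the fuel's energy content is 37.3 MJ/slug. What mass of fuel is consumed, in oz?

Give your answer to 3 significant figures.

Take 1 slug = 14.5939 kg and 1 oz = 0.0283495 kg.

0.0150 day → 1296 s
E = P × t = 15100 × 1296 = 1.95696×10⁷ J
37.3 MJ/slug → 2.55586×10⁶ J/kg
m = E / e_s = 1.95696×10⁷ / 2.55586×10⁶ = 7.65676 kg
In oz: 7.65676 / 0.0283495 = 270.084 oz

270 oz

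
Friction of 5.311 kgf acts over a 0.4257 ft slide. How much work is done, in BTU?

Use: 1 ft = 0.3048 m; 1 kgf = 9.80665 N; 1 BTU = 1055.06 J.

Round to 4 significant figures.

0.006405 BTU

5.311 kgf × 9.80665 → 52.0831 N
0.4257 ft × 0.3048 → 0.129753 m
W = F × d = 52.0831 N × 0.129753 m = 6.75794 J
6.75794 J ÷ (1055.06 J/BTU) = 0.00640527 BTU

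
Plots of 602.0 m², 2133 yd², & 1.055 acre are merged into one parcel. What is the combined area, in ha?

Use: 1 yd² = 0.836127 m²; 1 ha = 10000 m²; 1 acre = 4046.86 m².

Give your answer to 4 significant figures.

0.6655 ha

602.0 m² (already m²)
2133 yd² × 0.836127 = 1783.46 m²
1.055 acre × 4046.86 = 4269.44 m²
Combined: 602 + 1783.46 + 4269.44 = 6654.9 m²
In ha: 6654.9 / 10000 = 0.66549 ha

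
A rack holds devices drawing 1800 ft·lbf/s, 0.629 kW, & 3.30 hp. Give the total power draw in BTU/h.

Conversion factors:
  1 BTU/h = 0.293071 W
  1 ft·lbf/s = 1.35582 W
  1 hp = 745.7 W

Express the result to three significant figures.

1800 ft·lbf/s × 1.35582 = 2440.48 W
0.629 kW × 1000 = 629 W
3.30 hp × 745.7 = 2460.81 W
Sum: 2440.48 + 629 + 2460.81 = 5530.29 W
In BTU/h: 5530.29 / 0.293071 = 18870.1 BTU/h

1.89×10⁴ BTU/h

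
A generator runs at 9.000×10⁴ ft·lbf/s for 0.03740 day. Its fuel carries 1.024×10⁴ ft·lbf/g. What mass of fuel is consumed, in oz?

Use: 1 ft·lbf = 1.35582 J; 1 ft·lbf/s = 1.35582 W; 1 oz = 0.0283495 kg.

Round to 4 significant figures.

1002 oz

9.000×10⁴ ft·lbf/s → 122024 W
0.03740 day → 3231.36 s
E = P × t = 122024 × 3231.36 = 3.94303×10⁸ J
1.024×10⁴ ft·lbf/g → 1.38836×10⁷ J/kg
m = E / e_s = 3.94303×10⁸ / 1.38836×10⁷ = 28.4006 kg
In oz: 28.4006 / 0.0283495 = 1001.8 oz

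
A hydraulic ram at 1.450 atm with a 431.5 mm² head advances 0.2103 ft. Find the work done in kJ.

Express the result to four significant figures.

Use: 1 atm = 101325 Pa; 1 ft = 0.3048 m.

0.004064 kJ

1.450 atm → 146921 Pa
431.5 mm² → 4.315×10⁻⁴ m²
F = P × A = 146921 × 4.315×10⁻⁴ = 63.3964 N
0.2103 ft → 0.0640994 m
W = F × d = 63.3964 × 0.0640994 = 4.06367 J
In kJ: 4.06367 / 1000 = 0.00406367 kJ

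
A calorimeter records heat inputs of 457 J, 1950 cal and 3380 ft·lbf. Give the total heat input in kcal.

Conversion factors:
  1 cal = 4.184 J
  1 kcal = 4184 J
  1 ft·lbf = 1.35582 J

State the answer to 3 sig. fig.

3.15 kcal

457 J (already J)
1950 cal × 4.184 = 8158.8 J
3380 ft·lbf × 1.35582 = 4582.67 J
Total: 457 + 8158.8 + 4582.67 = 13198.5 J
In kcal: 13198.5 / 4184 = 3.15452 kcal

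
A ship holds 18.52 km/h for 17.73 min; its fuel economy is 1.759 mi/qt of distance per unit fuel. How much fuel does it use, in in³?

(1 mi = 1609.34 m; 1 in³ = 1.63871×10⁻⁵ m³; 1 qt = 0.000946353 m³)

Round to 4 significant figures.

18.52 km/h → 5.14444 m/s
17.73 min → 1063.8 s
d = v × t = 5.14444 × 1063.8 = 5472.66 m
1.759 mi/qt → 2.9913×10⁶ m/m³
V = d / (distance per unit fuel) = 5472.66 / 2.9913×10⁶ = 0.00182953 m³
In in³: 0.00182953 / 1.63871×10⁻⁵ = 111.645 in³

111.6 in³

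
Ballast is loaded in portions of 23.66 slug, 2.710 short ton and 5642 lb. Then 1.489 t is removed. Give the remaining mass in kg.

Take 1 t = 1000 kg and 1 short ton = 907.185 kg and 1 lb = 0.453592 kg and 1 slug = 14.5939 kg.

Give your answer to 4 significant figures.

3874 kg

23.66 slug × 14.5939 = 345.292 kg
2.710 short ton × 907.185 = 2458.47 kg
5642 lb × 0.453592 = 2559.17 kg
1.489 t × 1000 = 1489 kg
Sum: 345.292 + 2458.47 + 2559.17 − 1489 = 3873.93 kg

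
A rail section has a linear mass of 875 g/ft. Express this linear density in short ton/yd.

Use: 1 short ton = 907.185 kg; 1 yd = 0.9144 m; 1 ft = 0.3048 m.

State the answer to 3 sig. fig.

0.00289 short ton/yd

875 g/ft × 0.001 kg/g ÷ 0.3048 m/ft = 2.87073 kg/m
2.87073 kg/m ÷ 907.185 kg/short ton × 0.9144 m/yd = 0.00289356 short ton/yd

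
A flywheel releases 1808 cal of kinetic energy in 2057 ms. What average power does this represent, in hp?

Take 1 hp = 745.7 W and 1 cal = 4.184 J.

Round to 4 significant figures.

4.932 hp

1808 cal × 4.184 = 7564.67 J
2057 ms × 0.001 = 2.057 s
P = E / t = 7564.67 J / 2.057 s = 3677.53 W
3677.53 W ÷ (745.7 W/hp) = 4.93165 hp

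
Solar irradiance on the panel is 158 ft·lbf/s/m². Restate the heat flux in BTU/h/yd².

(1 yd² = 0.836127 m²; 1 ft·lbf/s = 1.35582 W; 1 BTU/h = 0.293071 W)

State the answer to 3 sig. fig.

158 ft·lbf/s/m² × 1.35582 W/ft·lbf/s = 214.22 W/m²
214.22 W/m² ÷ 0.293071 W/BTU/h × 0.836127 m²/yd² = 611.166 BTU/h/yd²

611 BTU/h/yd²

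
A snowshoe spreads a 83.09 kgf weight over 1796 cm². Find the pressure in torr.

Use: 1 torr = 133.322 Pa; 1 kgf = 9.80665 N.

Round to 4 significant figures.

34.03 torr

83.09 kgf × 9.80665 → 814.835 N
1796 cm² × 0.0001 → 0.1796 m²
P = F / A = 814.835 N / 0.1796 m² = 4536.94 Pa
4536.94 Pa ÷ (133.322 Pa/torr) = 34.0299 torr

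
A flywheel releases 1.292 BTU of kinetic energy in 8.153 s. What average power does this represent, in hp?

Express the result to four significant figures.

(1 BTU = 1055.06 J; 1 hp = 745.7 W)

0.2242 hp

1.292 BTU × 1055.06 = 1363.14 J
P = E / t = 1363.14 J / 8.153 s = 167.195 W
167.195 W ÷ (745.7 W/hp) = 0.224212 hp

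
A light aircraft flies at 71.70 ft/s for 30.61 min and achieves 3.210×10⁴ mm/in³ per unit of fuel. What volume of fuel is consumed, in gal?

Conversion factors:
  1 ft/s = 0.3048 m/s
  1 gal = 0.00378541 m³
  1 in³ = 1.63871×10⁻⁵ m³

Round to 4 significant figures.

71.70 ft/s → 21.8542 m/s
30.61 min → 1836.6 s
d = v × t = 21.8542 × 1836.6 = 40137.4 m
3.210×10⁴ mm/in³ → 1.95886×10⁶ m/m³
V = d / (distance per unit fuel) = 40137.4 / 1.95886×10⁶ = 0.0204902 m³
In gal: 0.0204902 / 0.00378541 = 5.41294 gal

5.413 gal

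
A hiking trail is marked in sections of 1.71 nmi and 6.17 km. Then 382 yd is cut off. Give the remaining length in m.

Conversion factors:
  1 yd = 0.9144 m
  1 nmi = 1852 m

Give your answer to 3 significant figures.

1.71 nmi × 1852 = 3166.92 m
6.17 km × 1000 = 6170 m
382 yd × 0.9144 = 349.301 m
Sum: 3166.92 + 6170 − 349.301 = 8987.62 m

8990 m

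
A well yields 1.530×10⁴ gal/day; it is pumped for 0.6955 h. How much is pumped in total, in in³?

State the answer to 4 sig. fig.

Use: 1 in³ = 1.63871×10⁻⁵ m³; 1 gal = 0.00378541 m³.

1.024×10⁵ in³

1.530×10⁴ gal/day → 6.70333×10⁻⁴ m³/s
0.6955 h → 2503.8 s
V = Q × t = 6.70333×10⁻⁴ × 2503.8 = 1.67838 m³
In in³: 1.67838 / 1.63871×10⁻⁵ = 102421 in³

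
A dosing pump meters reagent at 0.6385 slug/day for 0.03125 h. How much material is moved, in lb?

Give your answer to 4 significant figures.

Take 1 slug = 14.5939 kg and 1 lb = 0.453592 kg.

0.6385 slug/day → 1.0785×10⁻⁴ kg/s
0.03125 h → 112.5 s
m = ṁ × t = 1.0785×10⁻⁴ × 112.5 = 0.0121331 kg
In lb: 0.0121331 / 0.453592 = 0.0267489 lb

0.02675 lb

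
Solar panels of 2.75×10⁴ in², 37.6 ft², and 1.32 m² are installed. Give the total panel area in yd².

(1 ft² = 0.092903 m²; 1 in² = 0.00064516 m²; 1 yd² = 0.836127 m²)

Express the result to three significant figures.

2.75×10⁴ in² × 0.00064516 = 17.7419 m²
37.6 ft² × 0.092903 = 3.49315 m²
1.32 m² (already m²)
Combined: 17.7419 + 3.49315 + 1.32 = 22.555 m²
In yd²: 22.555 / 0.836127 = 26.9756 yd²

27.0 yd²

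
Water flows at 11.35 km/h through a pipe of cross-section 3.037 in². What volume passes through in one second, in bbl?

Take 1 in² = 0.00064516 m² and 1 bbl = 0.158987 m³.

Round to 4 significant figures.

11.35 km/h × (1/3.6) = 3.15278 m/s
3.037 in² × 0.00064516 = 0.00195935 m²
V = v × A × t = 3.15278 m/s × 0.00195935 m² × 1 s = 0.0061774 m³
0.0061774 m³ ÷ (0.158987 m³/bbl) = 0.0388547 bbl

0.03885 bbl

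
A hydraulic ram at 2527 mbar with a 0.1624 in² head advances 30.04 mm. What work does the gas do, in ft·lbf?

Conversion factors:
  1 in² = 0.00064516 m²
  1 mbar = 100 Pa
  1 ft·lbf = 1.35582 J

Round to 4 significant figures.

2527 mbar → 252700 Pa
0.1624 in² → 1.04774×10⁻⁴ m²
F = P × A = 252700 × 1.04774×10⁻⁴ = 26.4764 N
30.04 mm → 0.03004 m
W = F × d = 26.4764 × 0.03004 = 0.795351 J
In ft·lbf: 0.795351 / 1.35582 = 0.58662 ft·lbf

0.5866 ft·lbf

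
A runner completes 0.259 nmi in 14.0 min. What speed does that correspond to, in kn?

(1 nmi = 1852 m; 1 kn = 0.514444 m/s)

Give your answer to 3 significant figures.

1.11 kn

0.259 nmi × 1852 → 479.668 m
14.0 min × 60 → 840 s
v = d / t = 479.668 m / 840 s = 0.571033 m/s
0.571033 m/s ÷ (0.514444 m/s/kn) = 1.11 kn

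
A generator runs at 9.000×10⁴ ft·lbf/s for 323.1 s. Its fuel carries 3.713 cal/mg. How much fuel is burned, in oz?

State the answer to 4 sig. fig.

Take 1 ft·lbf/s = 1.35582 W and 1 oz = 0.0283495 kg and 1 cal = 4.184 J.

89.52 oz

9.000×10⁴ ft·lbf/s → 122024 W
E = P × t = 122024 × 323.1 = 3.9426×10⁷ J
3.713 cal/mg → 1.55352×10⁷ J/kg
m = E / e_s = 3.9426×10⁷ / 1.55352×10⁷ = 2.53785 kg
In oz: 2.53785 / 0.0283495 = 89.5201 oz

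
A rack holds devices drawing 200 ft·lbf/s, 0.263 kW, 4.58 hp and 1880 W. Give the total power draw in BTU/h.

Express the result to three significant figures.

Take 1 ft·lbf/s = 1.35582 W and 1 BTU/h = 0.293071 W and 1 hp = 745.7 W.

200 ft·lbf/s × 1.35582 = 271.164 W
0.263 kW × 1000 = 263 W
4.58 hp × 745.7 = 3415.31 W
1880 W (already W)
Combined: 271.164 + 263 + 3415.31 + 1880 = 5829.47 W
In BTU/h: 5829.47 / 0.293071 = 19891 BTU/h

1.99×10⁴ BTU/h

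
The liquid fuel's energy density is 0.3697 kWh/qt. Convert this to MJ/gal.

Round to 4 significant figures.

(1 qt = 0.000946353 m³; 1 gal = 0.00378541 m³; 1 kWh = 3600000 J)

5.324 MJ/gal

0.3697 kWh/qt × 3600000 J/kWh ÷ 0.000946353 m³/qt = 1.40637×10⁹ J/m³
1.40637×10⁹ J/m³ ÷ 1000000 J/MJ × 0.00378541 m³/gal = 5.32369 MJ/gal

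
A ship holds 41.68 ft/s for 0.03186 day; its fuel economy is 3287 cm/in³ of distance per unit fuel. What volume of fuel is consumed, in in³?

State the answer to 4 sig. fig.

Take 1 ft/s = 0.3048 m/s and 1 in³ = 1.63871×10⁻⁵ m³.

41.68 ft/s → 12.7041 m/s
0.03186 day → 2752.7 s
d = v × t = 12.7041 × 2752.7 = 34970.6 m
3287 cm/in³ → 2.00585×10⁶ m/m³
V = d / (distance per unit fuel) = 34970.6 / 2.00585×10⁶ = 0.0174343 m³
In in³: 0.0174343 / 1.63871×10⁻⁵ = 1063.9 in³

1064 in³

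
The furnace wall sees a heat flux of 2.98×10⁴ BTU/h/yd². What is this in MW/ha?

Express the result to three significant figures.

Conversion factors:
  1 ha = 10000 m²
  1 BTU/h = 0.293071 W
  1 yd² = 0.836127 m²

2.98×10⁴ BTU/h/yd² × 0.293071 W/BTU/h ÷ 0.836127 m²/yd² = 10445.2 W/m²
10445.2 W/m² ÷ 1000000 W/MW × 10000 m²/ha = 104.452 MW/ha

104 MW/ha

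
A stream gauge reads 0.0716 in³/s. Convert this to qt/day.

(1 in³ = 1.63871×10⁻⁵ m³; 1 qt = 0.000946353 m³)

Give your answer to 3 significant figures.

0.0716 in³/s × 1.63871×10⁻⁵ m³/in³ = 1.17332×10⁻⁶ m³/s
1.17332×10⁻⁶ m³/s ÷ 0.000946353 m³/qt × 86400 s/day = 107.122 qt/day

107 qt/day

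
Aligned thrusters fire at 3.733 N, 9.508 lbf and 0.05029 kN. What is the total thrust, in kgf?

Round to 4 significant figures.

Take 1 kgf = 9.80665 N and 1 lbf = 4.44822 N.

3.733 N (already N)
9.508 lbf × 4.44822 = 42.2937 N
0.05029 kN × 1000 = 50.29 N
Sum: 3.733 + 42.2937 + 50.29 = 96.3167 N
In kgf: 96.3167 / 9.80665 = 9.82157 kgf

9.822 kgf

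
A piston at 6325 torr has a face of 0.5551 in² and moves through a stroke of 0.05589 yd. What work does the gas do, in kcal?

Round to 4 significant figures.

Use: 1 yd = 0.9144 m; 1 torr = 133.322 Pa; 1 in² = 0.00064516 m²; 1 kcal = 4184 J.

0.003689 kcal

6325 torr → 843262 Pa
0.5551 in² → 3.58128×10⁻⁴ m²
F = P × A = 843262 × 3.58128×10⁻⁴ = 301.996 N
0.05589 yd → 0.0511058 m
W = F × d = 301.996 × 0.0511058 = 15.4337 J
In kcal: 15.4337 / 4184 = 0.00368874 kcal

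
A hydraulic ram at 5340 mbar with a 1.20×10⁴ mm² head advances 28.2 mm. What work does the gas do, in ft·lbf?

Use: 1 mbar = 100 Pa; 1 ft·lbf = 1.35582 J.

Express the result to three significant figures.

133 ft·lbf

5340 mbar → 534000 Pa
1.20×10⁴ mm² → 0.012 m²
F = P × A = 534000 × 0.012 = 6408 N
28.2 mm → 0.0282 m
W = F × d = 6408 × 0.0282 = 180.706 J
In ft·lbf: 180.706 / 1.35582 = 133.282 ft·lbf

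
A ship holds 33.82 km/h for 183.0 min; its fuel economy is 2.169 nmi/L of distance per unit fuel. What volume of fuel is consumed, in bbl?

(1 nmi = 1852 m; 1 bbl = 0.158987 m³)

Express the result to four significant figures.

33.82 km/h → 9.39444 m/s
183.0 min → 10980 s
d = v × t = 9.39444 × 10980 = 103151 m
2.169 nmi/L → 4.01699×10⁶ m/m³
V = d / (distance per unit fuel) = 103151 / 4.01699×10⁶ = 0.0256787 m³
In bbl: 0.0256787 / 0.158987 = 0.161514 bbl

0.1615 bbl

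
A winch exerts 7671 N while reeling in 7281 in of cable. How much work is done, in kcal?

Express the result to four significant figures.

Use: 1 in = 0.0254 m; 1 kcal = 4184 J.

339.1 kcal

7281 in × 0.0254 → 184.937 m
W = F × d = 7671 N × 184.937 m = 1.41865×10⁶ J
1.41865×10⁶ J ÷ (4184 J/kcal) = 339.065 kcal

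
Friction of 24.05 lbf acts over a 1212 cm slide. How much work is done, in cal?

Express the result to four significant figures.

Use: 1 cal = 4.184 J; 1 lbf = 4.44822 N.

24.05 lbf × 4.44822 → 106.98 N
1212 cm × 0.01 → 12.12 m
W = F × d = 106.98 N × 12.12 m = 1296.6 J
1296.6 J ÷ (4.184 J/cal) = 309.895 cal

309.9 cal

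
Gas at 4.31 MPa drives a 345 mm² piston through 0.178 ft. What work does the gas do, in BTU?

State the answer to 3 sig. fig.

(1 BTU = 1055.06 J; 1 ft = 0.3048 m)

4.31 MPa → 4.31×10⁶ Pa
345 mm² → 3.45×10⁻⁴ m²
F = P × A = 4.31×10⁶ × 3.45×10⁻⁴ = 1486.95 N
0.178 ft → 0.0542544 m
W = F × d = 1486.95 × 0.0542544 = 80.6736 J
In BTU: 80.6736 / 1055.06 = 0.0764635 BTU

0.0765 BTU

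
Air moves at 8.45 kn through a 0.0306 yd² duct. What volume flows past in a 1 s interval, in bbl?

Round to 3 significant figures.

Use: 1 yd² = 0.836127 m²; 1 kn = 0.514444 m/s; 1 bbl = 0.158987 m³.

8.45 kn × 0.514444 = 4.34705 m/s
0.0306 yd² × 0.836127 = 0.0255855 m²
V = v × A × t = 4.34705 m/s × 0.0255855 m² × 1 s = 0.111221 m³
0.111221 m³ ÷ (0.158987 m³/bbl) = 0.69956 bbl

0.700 bbl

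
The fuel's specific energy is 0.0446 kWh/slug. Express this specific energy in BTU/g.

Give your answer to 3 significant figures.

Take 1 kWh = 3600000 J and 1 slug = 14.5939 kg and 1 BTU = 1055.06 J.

0.0446 kWh/slug × 3600000 J/kWh ÷ 14.5939 kg/slug = 11001.9 J/kg
11001.9 J/kg ÷ 1055.06 J/BTU × 0.001 kg/g = 0.0104277 BTU/g

0.0104 BTU/g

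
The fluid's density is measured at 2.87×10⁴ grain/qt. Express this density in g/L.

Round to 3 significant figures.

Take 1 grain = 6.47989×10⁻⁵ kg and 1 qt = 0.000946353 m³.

1970 g/L

2.87×10⁴ grain/qt × 6.47989×10⁻⁵ kg/grain ÷ 0.000946353 m³/qt = 1965.15 kg/m³
1965.15 kg/m³ ÷ 0.001 kg/g × 0.001 m³/L = 1965.15 g/L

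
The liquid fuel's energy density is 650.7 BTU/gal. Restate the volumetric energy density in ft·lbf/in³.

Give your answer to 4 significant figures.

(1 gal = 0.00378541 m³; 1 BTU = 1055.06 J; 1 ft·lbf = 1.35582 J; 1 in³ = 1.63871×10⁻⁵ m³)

650.7 BTU/gal × 1055.06 J/BTU ÷ 0.00378541 m³/gal = 1.81361×10⁸ J/m³
1.81361×10⁸ J/m³ ÷ 1.35582 J/ft·lbf × 1.63871×10⁻⁵ m³/in³ = 2192.02 ft·lbf/in³

2192 ft·lbf/in³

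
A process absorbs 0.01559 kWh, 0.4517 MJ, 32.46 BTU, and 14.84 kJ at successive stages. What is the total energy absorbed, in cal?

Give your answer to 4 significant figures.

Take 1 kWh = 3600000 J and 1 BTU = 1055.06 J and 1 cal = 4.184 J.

1.331×10⁵ cal

0.01559 kWh × 3600000 → 56124 J
0.4517 MJ × 1000000 → 451700 J
32.46 BTU × 1055.06 → 34247.2 J
14.84 kJ × 1000 → 14840 J
Total: 56124 + 451700 + 34247.2 + 14840 = 556911 J
In cal: 556911 / 4.184 = 133105 cal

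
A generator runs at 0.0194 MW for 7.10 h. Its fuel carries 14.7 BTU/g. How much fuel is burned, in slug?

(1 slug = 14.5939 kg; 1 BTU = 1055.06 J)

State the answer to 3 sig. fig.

2.19 slug

0.0194 MW → 19400 W
7.10 h → 25560 s
E = P × t = 19400 × 25560 = 4.95864×10⁸ J
14.7 BTU/g → 1.55094×10⁷ J/kg
m = E / e_s = 4.95864×10⁸ / 1.55094×10⁷ = 31.9718 kg
In slug: 31.9718 / 14.5939 = 2.19076 slug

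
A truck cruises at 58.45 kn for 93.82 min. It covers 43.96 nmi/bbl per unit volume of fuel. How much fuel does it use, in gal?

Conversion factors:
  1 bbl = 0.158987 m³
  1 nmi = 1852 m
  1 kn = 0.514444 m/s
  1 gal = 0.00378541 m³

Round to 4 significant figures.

87.32 gal

58.45 kn → 30.0693 m/s
93.82 min → 5629.2 s
d = v × t = 30.0693 × 5629.2 = 169266 m
43.96 nmi/bbl → 512079 m/m³
V = d / (distance per unit fuel) = 169266 / 512079 = 0.330547 m³
In gal: 0.330547 / 0.00378541 = 87.3213 gal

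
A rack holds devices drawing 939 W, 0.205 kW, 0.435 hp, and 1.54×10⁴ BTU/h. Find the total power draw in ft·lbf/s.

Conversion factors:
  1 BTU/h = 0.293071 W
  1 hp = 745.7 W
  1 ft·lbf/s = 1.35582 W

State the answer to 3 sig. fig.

939 W (already W)
0.205 kW × 1000 = 205 W
0.435 hp × 745.7 = 324.38 W
1.54×10⁴ BTU/h × 0.293071 = 4513.29 W
Total: 939 + 205 + 324.38 + 4513.29 = 5981.67 W
In ft·lbf/s: 5981.67 / 1.35582 = 4411.85 ft·lbf/s

4410 ft·lbf/s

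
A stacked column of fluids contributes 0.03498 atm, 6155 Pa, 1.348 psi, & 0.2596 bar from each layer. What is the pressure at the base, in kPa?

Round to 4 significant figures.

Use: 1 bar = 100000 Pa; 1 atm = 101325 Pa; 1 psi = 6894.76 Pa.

0.03498 atm × 101325 = 3544.35 Pa
6155 Pa (already Pa)
1.348 psi × 6894.76 = 9294.14 Pa
0.2596 bar × 100000 = 25960 Pa
Total: 3544.35 + 6155 + 9294.14 + 25960 = 44953.5 Pa
In kPa: 44953.5 / 1000 = 44.9535 kPa

44.95 kPa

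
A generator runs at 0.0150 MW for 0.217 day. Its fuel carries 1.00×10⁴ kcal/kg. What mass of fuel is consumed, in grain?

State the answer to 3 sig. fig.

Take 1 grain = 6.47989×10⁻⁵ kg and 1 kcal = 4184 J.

0.0150 MW → 15000 W
0.217 day → 18748.8 s
E = P × t = 15000 × 18748.8 = 2.81232×10⁸ J
1.00×10⁴ kcal/kg → 4.184×10⁷ J/kg
m = E / e_s = 2.81232×10⁸ / 4.184×10⁷ = 6.72161 kg
In grain: 6.72161 / 6.47989×10⁻⁵ = 103730 grain

1.04×10⁵ grain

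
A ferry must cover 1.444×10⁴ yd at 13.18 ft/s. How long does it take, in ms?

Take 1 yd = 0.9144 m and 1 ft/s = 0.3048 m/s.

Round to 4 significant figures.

3.287×10⁶ ms

1.444×10⁴ yd × 0.9144 → 13203.9 m
13.18 ft/s × 0.3048 → 4.01726 m/s
t = d / v = 13203.9 m / 4.01726 m/s = 3286.79 s
3286.79 s ÷ (0.001 s/ms) = 3.28679×10⁶ ms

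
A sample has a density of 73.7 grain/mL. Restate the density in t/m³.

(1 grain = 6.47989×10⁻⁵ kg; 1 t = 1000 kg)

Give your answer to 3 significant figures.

4.78 t/m³

73.7 grain/mL × 6.47989×10⁻⁵ kg/grain ÷ 10⁻⁶ m³/mL = 4775.68 kg/m³
4775.68 kg/m³ ÷ 1000 kg/t = 4.77568 t/m³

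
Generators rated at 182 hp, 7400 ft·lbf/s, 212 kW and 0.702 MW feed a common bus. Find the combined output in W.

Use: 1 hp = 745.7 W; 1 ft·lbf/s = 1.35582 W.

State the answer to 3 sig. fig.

182 hp × 745.7 = 135717 W
7400 ft·lbf/s × 1.35582 = 10033.1 W
212 kW × 1000 = 212000 W
0.702 MW × 1000000 = 702000 W
Combined: 135717 + 10033.1 + 212000 + 702000 = 1.05975×10⁶ W

1.06×10⁶ W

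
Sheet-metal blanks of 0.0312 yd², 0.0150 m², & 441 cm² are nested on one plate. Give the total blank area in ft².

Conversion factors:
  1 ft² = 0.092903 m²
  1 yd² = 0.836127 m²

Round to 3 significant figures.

0.917 ft²

0.0312 yd² × 0.836127 = 0.0260872 m²
0.0150 m² (already m²)
441 cm² × 0.0001 = 0.0441 m²
Total: 0.0260872 + 0.015 + 0.0441 = 0.0851872 m²
In ft²: 0.0851872 / 0.092903 = 0.916948 ft²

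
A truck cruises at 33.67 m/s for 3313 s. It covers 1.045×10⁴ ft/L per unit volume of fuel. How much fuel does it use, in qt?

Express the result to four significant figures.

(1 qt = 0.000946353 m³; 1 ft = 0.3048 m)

d = v × t = 33.67 × 3313 = 111549 m
1.045×10⁴ ft/L → 3.18516×10⁶ m/m³
V = d / (distance per unit fuel) = 111549 / 3.18516×10⁶ = 0.0350215 m³
In qt: 0.0350215 / 0.000946353 = 37.0068 qt

37.01 qt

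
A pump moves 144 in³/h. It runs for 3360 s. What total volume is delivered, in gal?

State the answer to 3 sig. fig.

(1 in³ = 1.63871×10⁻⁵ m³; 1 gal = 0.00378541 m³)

144 in³/h → 6.55484×10⁻⁷ m³/s
V = Q × t = 6.55484×10⁻⁷ × 3360 = 0.00220243 m³
In gal: 0.00220243 / 0.00378541 = 0.581821 gal

0.582 gal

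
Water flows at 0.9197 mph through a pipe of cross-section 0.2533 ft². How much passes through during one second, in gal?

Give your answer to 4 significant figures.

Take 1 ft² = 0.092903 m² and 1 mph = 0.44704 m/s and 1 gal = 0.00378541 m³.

0.9197 mph × 0.44704 → 0.411143 m/s
0.2533 ft² × 0.092903 → 0.0235323 m²
V = v × A × t = 0.411143 m/s × 0.0235323 m² × 1 s = 0.00967514 m³
0.00967514 m³ ÷ (0.00378541 m³/gal) = 2.5559 gal

2.556 gal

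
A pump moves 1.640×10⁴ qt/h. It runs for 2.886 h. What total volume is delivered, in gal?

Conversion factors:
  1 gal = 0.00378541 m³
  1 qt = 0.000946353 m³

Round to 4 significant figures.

1.183×10⁴ gal

1.640×10⁴ qt/h → 0.00431116 m³/s
2.886 h → 10389.6 s
V = Q × t = 0.00431116 × 10389.6 = 44.7912 m³
In gal: 44.7912 / 0.00378541 = 11832.6 gal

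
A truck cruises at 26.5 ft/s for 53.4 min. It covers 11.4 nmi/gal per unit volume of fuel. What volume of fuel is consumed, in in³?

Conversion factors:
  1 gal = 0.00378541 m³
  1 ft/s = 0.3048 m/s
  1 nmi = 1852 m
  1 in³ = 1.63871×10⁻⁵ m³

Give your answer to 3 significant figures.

26.5 ft/s → 8.0772 m/s
53.4 min → 3204 s
d = v × t = 8.0772 × 3204 = 25879.3 m
11.4 nmi/gal → 5.57741×10⁶ m/m³
V = d / (distance per unit fuel) = 25879.3 / 5.57741×10⁶ = 0.00464002 m³
In in³: 0.00464002 / 1.63871×10⁻⁵ = 283.151 in³

283 in³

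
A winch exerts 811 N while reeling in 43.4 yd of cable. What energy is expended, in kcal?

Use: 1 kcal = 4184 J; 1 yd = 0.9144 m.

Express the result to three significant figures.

43.4 yd × 0.9144 → 39.685 m
W = F × d = 811 N × 39.685 m = 32184.5 J
32184.5 J ÷ (4184 J/kcal) = 7.69228 kcal

7.69 kcal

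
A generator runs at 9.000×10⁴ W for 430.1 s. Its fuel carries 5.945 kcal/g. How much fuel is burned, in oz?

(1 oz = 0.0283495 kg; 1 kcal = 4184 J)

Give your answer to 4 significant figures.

54.89 oz

E = P × t = 90000 × 430.1 = 3.8709×10⁷ J
5.945 kcal/g → 2.48739×10⁷ J/kg
m = E / e_s = 3.8709×10⁷ / 2.48739×10⁷ = 1.55621 kg
In oz: 1.55621 / 0.0283495 = 54.8937 oz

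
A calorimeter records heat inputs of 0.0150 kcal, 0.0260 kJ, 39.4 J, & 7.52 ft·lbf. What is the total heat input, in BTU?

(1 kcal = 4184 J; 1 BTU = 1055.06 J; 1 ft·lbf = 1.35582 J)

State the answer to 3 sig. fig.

0.0150 kcal × 4184 = 62.76 J
0.0260 kJ × 1000 = 26 J
39.4 J (already J)
7.52 ft·lbf × 1.35582 = 10.1958 J
Combined: 62.76 + 26 + 39.4 + 10.1958 = 138.356 J
In BTU: 138.356 / 1055.06 = 0.131136 BTU

0.131 BTU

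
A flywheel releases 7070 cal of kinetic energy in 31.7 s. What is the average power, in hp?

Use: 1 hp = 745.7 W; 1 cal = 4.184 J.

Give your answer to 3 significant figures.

1.25 hp

7070 cal × 4.184 = 29580.9 J
P = E / t = 29580.9 J / 31.7 s = 933.151 W
933.151 W ÷ (745.7 W/hp) = 1.25138 hp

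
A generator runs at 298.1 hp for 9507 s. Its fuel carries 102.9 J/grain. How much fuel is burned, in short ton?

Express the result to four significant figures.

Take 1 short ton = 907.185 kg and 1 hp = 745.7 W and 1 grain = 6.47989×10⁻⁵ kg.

298.1 hp → 222293 W
E = P × t = 222293 × 9507 = 2.11334×10⁹ J
102.9 J/grain → 1.58799×10⁶ J/kg
m = E / e_s = 2.11334×10⁹ / 1.58799×10⁶ = 1330.83 kg
In short ton: 1330.83 / 907.185 = 1.46699 short ton

1.467 short ton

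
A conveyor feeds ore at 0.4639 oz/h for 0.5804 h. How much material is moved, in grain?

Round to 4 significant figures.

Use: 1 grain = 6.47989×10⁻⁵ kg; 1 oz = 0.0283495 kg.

117.8 grain

0.4639 oz/h → 3.65315×10⁻⁶ kg/s
0.5804 h → 2089.44 s
m = ṁ × t = 3.65315×10⁻⁶ × 2089.44 = 0.00763304 kg
In grain: 0.00763304 / 6.47989×10⁻⁵ = 117.796 grain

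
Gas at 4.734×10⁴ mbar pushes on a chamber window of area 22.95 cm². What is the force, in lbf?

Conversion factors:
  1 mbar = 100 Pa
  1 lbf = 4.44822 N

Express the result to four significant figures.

2442 lbf

4.734×10⁴ mbar × 100 → 4.734×10⁶ Pa
22.95 cm² × 0.0001 → 0.002295 m²
F = P × A = 4.734×10⁶ Pa × 0.002295 m² = 10864.5 N
10864.5 N ÷ (4.44822 N/lbf) = 2442.44 lbf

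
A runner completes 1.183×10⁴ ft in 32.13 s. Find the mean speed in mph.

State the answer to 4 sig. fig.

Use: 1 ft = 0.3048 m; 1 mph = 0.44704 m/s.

1.183×10⁴ ft × 0.3048 = 3605.78 m
v = d / t = 3605.78 m / 32.13 s = 112.225 m/s
112.225 m/s ÷ (0.44704 m/s/mph) = 251.04 mph

251.0 mph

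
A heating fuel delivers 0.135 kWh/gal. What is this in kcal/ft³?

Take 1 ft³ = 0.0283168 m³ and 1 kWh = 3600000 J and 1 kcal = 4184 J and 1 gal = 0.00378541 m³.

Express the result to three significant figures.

0.135 kWh/gal × 3600000 J/kWh ÷ 0.00378541 m³/gal = 1.28388×10⁸ J/m³
1.28388×10⁸ J/m³ ÷ 4184 J/kcal × 0.0283168 m³/ft³ = 868.914 kcal/ft³

869 kcal/ft³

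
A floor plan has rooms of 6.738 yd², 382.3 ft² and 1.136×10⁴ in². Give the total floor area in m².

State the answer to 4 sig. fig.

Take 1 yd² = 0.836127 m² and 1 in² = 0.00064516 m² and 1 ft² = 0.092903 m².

48.48 m²

6.738 yd² × 0.836127 = 5.63382 m²
382.3 ft² × 0.092903 = 35.5168 m²
1.136×10⁴ in² × 0.00064516 = 7.32902 m²
Combined: 5.63382 + 35.5168 + 7.32902 = 48.4796 m²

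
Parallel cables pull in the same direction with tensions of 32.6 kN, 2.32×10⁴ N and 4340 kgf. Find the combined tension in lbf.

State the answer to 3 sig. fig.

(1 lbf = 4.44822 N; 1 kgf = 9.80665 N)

2.21×10⁴ lbf

32.6 kN × 1000 = 32600 N
2.32×10⁴ N (already N)
4340 kgf × 9.80665 = 42560.9 N
Sum: 32600 + 23200 + 42560.9 = 98360.9 N
In lbf: 98360.9 / 4.44822 = 22112.4 lbf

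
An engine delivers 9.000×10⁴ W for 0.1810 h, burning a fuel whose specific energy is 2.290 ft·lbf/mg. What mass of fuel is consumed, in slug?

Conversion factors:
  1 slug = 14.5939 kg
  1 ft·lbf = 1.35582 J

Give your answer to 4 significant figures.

1.294 slug

0.1810 h → 651.6 s
E = P × t = 90000 × 651.6 = 5.8644×10⁷ J
2.290 ft·lbf/mg → 3.10483×10⁶ J/kg
m = E / e_s = 5.8644×10⁷ / 3.10483×10⁶ = 18.888 kg
In slug: 18.888 / 14.5939 = 1.29424 slug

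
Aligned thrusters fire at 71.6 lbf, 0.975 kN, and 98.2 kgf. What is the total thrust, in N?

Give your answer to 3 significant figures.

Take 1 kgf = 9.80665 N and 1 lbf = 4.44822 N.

2260 N

71.6 lbf × 4.44822 = 318.493 N
0.975 kN × 1000 = 975 N
98.2 kgf × 9.80665 = 963.013 N
Combined: 318.493 + 975 + 963.013 = 2256.51 N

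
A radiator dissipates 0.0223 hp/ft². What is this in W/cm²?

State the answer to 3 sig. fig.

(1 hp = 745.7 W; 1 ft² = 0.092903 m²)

0.0179 W/cm²

0.0223 hp/ft² × 745.7 W/hp ÷ 0.092903 m²/ft² = 178.994 W/m²
178.994 W/m² × 0.0001 m²/cm² = 0.0178994 W/cm²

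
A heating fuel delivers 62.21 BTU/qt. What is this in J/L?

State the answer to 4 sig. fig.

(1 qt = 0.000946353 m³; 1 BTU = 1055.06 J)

6.936×10⁴ J/L

62.21 BTU/qt × 1055.06 J/BTU ÷ 0.000946353 m³/qt = 6.9356×10⁷ J/m³
6.9356×10⁷ J/m³ × 0.001 m³/L = 69356 J/L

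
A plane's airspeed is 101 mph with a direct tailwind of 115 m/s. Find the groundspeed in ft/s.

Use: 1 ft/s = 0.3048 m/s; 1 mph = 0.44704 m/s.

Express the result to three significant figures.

525 ft/s

101 mph × 0.44704 → 45.151 m/s
115 m/s (already m/s)
Total: 45.151 + 115 = 160.151 m/s
In ft/s: 160.151 / 0.3048 = 525.43 ft/s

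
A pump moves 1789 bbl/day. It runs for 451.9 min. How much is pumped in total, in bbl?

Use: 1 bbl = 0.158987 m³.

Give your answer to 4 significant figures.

561.4 bbl

1789 bbl/day → 0.00329199 m³/s
451.9 min → 27114 s
V = Q × t = 0.00329199 × 27114 = 89.259 m³
In bbl: 89.259 / 0.158987 = 561.423 bbl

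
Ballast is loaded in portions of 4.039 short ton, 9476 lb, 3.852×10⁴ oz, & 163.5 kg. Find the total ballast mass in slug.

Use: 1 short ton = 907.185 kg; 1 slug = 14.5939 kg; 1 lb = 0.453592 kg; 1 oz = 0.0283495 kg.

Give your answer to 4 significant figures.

631.6 slug

4.039 short ton × 907.185 = 3664.12 kg
9476 lb × 0.453592 = 4298.24 kg
3.852×10⁴ oz × 0.0283495 = 1092.02 kg
163.5 kg (already kg)
Combined: 3664.12 + 4298.24 + 1092.02 + 163.5 = 9217.88 kg
In slug: 9217.88 / 14.5939 = 631.626 slug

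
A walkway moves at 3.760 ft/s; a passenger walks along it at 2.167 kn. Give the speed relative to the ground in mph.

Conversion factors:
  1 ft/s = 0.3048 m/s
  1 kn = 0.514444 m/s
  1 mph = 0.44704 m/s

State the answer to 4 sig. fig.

5.057 mph

3.760 ft/s × 0.3048 = 1.14605 m/s
2.167 kn × 0.514444 = 1.1148 m/s
Total: 1.14605 + 1.1148 = 2.26085 m/s
In mph: 2.26085 / 0.44704 = 5.05738 mph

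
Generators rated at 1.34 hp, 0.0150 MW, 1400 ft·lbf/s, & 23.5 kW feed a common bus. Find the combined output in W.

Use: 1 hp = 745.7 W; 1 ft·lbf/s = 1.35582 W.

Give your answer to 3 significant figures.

1.34 hp × 745.7 = 999.238 W
0.0150 MW × 1000000 = 15000 W
1400 ft·lbf/s × 1.35582 = 1898.15 W
23.5 kW × 1000 = 23500 W
Sum: 999.238 + 15000 + 1898.15 + 23500 = 41397.4 W

4.14×10⁴ W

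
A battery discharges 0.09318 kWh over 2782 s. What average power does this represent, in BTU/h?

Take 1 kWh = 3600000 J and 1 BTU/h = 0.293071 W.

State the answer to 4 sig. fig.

0.09318 kWh × 3600000 → 335448 J
P = E / t = 335448 J / 2782 s = 120.578 W
120.578 W ÷ (0.293071 W/BTU/h) = 411.429 BTU/h

411.4 BTU/h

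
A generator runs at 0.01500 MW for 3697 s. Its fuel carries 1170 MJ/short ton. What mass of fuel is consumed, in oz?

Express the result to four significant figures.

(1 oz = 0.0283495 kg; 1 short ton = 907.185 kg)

1517 oz

0.01500 MW → 15000 W
E = P × t = 15000 × 3697 = 5.5455×10⁷ J
1170 MJ/short ton → 1.2897×10⁶ J/kg
m = E / e_s = 5.5455×10⁷ / 1.2897×10⁶ = 42.9984 kg
In oz: 42.9984 / 0.0283495 = 1516.73 oz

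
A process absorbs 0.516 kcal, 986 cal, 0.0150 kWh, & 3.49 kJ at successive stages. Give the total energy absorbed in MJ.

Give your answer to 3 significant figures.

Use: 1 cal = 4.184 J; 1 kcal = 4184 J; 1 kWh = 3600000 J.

0.0638 MJ

0.516 kcal × 4184 = 2158.94 J
986 cal × 4.184 = 4125.42 J
0.0150 kWh × 3600000 = 54000 J
3.49 kJ × 1000 = 3490 J
Combined: 2158.94 + 4125.42 + 54000 + 3490 = 63774.4 J
In MJ: 63774.4 / 1000000 = 0.0637744 MJ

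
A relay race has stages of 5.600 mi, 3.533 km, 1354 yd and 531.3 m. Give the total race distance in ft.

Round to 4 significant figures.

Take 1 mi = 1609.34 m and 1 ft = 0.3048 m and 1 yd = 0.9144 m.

5.600 mi × 1609.34 = 9012.3 m
3.533 km × 1000 = 3533 m
1354 yd × 0.9144 = 1238.1 m
531.3 m (already m)
Total: 9012.3 + 3533 + 1238.1 + 531.3 = 14314.7 m
In ft: 14314.7 / 0.3048 = 46964.2 ft

4.696×10⁴ ft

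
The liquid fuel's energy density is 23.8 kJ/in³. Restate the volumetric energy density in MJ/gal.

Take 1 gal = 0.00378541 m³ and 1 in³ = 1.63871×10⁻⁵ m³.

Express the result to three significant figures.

5.50 MJ/gal

23.8 kJ/in³ × 1000 J/kJ ÷ 1.63871×10⁻⁵ m³/in³ = 1.45236×10⁹ J/m³
1.45236×10⁹ J/m³ ÷ 1000000 J/MJ × 0.00378541 m³/gal = 5.49778 MJ/gal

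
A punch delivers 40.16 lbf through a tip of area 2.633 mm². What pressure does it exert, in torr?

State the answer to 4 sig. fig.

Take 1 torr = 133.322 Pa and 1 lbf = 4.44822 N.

5.089×10⁵ torr

40.16 lbf × 4.44822 = 178.641 N
2.633 mm² × 10⁻⁶ = 2.633×10⁻⁶ m²
P = F / A = 178.641 N / 2.633×10⁻⁶ m² = 6.78469×10⁷ Pa
6.78469×10⁷ Pa ÷ (133.322 Pa/torr) = 508895 torr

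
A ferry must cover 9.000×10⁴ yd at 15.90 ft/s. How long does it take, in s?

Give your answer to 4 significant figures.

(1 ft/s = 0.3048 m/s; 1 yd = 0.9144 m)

1.698×10⁴ s

9.000×10⁴ yd × 0.9144 = 82296 m
15.90 ft/s × 0.3048 = 4.84632 m/s
t = d / v = 82296 m / 4.84632 m/s = 16981.1 s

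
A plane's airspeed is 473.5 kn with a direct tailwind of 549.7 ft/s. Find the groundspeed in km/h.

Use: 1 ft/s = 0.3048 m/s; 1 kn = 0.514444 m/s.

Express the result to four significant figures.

1480 km/h

473.5 kn × 0.514444 → 243.589 m/s
549.7 ft/s × 0.3048 → 167.549 m/s
Sum: 243.589 + 167.549 = 411.138 m/s
In km/h: 411.138 / (1/3.6) = 1480.1 km/h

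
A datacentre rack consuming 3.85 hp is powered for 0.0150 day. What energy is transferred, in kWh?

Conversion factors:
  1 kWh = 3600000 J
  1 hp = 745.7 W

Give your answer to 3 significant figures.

1.03 kWh

3.85 hp × 745.7 = 2870.94 W
0.0150 day × 86400 = 1296 s
E = P × t = 2870.94 W × 1296 s = 3.72074×10⁶ J
3.72074×10⁶ J ÷ (3600000 J/kWh) = 1.03354 kWh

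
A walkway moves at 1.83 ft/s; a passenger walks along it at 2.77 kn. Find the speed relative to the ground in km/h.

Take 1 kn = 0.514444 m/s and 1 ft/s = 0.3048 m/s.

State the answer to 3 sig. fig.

7.14 km/h

1.83 ft/s × 0.3048 → 0.557784 m/s
2.77 kn × 0.514444 → 1.42501 m/s
Sum: 0.557784 + 1.42501 = 1.98279 m/s
In km/h: 1.98279 / (1/3.6) = 7.13804 km/h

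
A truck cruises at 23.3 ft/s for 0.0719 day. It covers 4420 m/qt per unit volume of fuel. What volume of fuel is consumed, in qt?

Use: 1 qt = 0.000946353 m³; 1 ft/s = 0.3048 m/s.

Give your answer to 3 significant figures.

9.98 qt

23.3 ft/s → 7.10184 m/s
0.0719 day → 6212.16 s
d = v × t = 7.10184 × 6212.16 = 44117.8 m
4420 m/qt → 4.67056×10⁶ m/m³
V = d / (distance per unit fuel) = 44117.8 / 4.67056×10⁶ = 0.00944593 m³
In qt: 0.00944593 / 0.000946353 = 9.9814 qt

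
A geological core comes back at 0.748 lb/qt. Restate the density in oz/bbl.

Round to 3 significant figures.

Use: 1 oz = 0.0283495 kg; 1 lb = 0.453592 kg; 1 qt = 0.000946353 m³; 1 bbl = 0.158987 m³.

0.748 lb/qt × 0.453592 kg/lb ÷ 0.000946353 m³/qt = 358.52 kg/m³
358.52 kg/m³ ÷ 0.0283495 kg/oz × 0.158987 m³/bbl = 2010.62 oz/bbl

2010 oz/bbl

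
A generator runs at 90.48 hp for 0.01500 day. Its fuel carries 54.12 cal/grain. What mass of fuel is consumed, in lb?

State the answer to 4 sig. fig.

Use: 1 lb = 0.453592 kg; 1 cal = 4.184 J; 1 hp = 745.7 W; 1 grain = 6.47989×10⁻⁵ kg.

55.17 lb

90.48 hp → 67470.9 W
0.01500 day → 1296 s
E = P × t = 67470.9 × 1296 = 8.74423×10⁷ J
54.12 cal/grain → 3.49447×10⁶ J/kg
m = E / e_s = 8.74423×10⁷ / 3.49447×10⁶ = 25.0231 kg
In lb: 25.0231 / 0.453592 = 55.1665 lb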